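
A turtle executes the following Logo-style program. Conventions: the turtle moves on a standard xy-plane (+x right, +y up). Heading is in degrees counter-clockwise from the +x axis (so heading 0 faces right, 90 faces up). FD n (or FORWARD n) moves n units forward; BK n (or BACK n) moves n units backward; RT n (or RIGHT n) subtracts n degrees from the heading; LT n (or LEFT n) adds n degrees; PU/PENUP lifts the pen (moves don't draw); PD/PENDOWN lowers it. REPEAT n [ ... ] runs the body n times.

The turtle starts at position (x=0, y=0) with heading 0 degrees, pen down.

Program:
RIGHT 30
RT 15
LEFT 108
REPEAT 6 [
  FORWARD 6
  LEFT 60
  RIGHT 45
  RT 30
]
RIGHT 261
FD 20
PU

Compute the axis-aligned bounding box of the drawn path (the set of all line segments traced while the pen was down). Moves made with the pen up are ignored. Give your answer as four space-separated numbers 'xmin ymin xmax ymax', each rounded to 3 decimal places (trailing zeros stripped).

Executing turtle program step by step:
Start: pos=(0,0), heading=0, pen down
RT 30: heading 0 -> 330
RT 15: heading 330 -> 315
LT 108: heading 315 -> 63
REPEAT 6 [
  -- iteration 1/6 --
  FD 6: (0,0) -> (2.724,5.346) [heading=63, draw]
  LT 60: heading 63 -> 123
  RT 45: heading 123 -> 78
  RT 30: heading 78 -> 48
  -- iteration 2/6 --
  FD 6: (2.724,5.346) -> (6.739,9.805) [heading=48, draw]
  LT 60: heading 48 -> 108
  RT 45: heading 108 -> 63
  RT 30: heading 63 -> 33
  -- iteration 3/6 --
  FD 6: (6.739,9.805) -> (11.771,13.073) [heading=33, draw]
  LT 60: heading 33 -> 93
  RT 45: heading 93 -> 48
  RT 30: heading 48 -> 18
  -- iteration 4/6 --
  FD 6: (11.771,13.073) -> (17.477,14.927) [heading=18, draw]
  LT 60: heading 18 -> 78
  RT 45: heading 78 -> 33
  RT 30: heading 33 -> 3
  -- iteration 5/6 --
  FD 6: (17.477,14.927) -> (23.469,15.241) [heading=3, draw]
  LT 60: heading 3 -> 63
  RT 45: heading 63 -> 18
  RT 30: heading 18 -> 348
  -- iteration 6/6 --
  FD 6: (23.469,15.241) -> (29.338,13.993) [heading=348, draw]
  LT 60: heading 348 -> 48
  RT 45: heading 48 -> 3
  RT 30: heading 3 -> 333
]
RT 261: heading 333 -> 72
FD 20: (29.338,13.993) -> (35.518,33.015) [heading=72, draw]
PU: pen up
Final: pos=(35.518,33.015), heading=72, 7 segment(s) drawn

Segment endpoints: x in {0, 2.724, 6.739, 11.771, 17.477, 23.469, 29.338, 35.518}, y in {0, 5.346, 9.805, 13.073, 13.993, 14.927, 15.241, 33.015}
xmin=0, ymin=0, xmax=35.518, ymax=33.015

Answer: 0 0 35.518 33.015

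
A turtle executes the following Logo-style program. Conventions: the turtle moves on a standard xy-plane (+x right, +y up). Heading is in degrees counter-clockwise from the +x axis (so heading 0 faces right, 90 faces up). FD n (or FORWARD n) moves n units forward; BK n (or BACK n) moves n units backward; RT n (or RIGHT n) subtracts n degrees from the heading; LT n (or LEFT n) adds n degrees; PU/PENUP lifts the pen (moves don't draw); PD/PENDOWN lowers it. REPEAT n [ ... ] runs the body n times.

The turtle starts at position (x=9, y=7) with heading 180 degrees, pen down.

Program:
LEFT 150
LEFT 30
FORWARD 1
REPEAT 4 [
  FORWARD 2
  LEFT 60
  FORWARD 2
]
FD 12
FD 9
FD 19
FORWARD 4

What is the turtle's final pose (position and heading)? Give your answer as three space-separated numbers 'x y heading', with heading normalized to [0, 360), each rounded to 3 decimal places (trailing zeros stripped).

Answer: -15 -25.909 240

Derivation:
Executing turtle program step by step:
Start: pos=(9,7), heading=180, pen down
LT 150: heading 180 -> 330
LT 30: heading 330 -> 0
FD 1: (9,7) -> (10,7) [heading=0, draw]
REPEAT 4 [
  -- iteration 1/4 --
  FD 2: (10,7) -> (12,7) [heading=0, draw]
  LT 60: heading 0 -> 60
  FD 2: (12,7) -> (13,8.732) [heading=60, draw]
  -- iteration 2/4 --
  FD 2: (13,8.732) -> (14,10.464) [heading=60, draw]
  LT 60: heading 60 -> 120
  FD 2: (14,10.464) -> (13,12.196) [heading=120, draw]
  -- iteration 3/4 --
  FD 2: (13,12.196) -> (12,13.928) [heading=120, draw]
  LT 60: heading 120 -> 180
  FD 2: (12,13.928) -> (10,13.928) [heading=180, draw]
  -- iteration 4/4 --
  FD 2: (10,13.928) -> (8,13.928) [heading=180, draw]
  LT 60: heading 180 -> 240
  FD 2: (8,13.928) -> (7,12.196) [heading=240, draw]
]
FD 12: (7,12.196) -> (1,1.804) [heading=240, draw]
FD 9: (1,1.804) -> (-3.5,-5.99) [heading=240, draw]
FD 19: (-3.5,-5.99) -> (-13,-22.445) [heading=240, draw]
FD 4: (-13,-22.445) -> (-15,-25.909) [heading=240, draw]
Final: pos=(-15,-25.909), heading=240, 13 segment(s) drawn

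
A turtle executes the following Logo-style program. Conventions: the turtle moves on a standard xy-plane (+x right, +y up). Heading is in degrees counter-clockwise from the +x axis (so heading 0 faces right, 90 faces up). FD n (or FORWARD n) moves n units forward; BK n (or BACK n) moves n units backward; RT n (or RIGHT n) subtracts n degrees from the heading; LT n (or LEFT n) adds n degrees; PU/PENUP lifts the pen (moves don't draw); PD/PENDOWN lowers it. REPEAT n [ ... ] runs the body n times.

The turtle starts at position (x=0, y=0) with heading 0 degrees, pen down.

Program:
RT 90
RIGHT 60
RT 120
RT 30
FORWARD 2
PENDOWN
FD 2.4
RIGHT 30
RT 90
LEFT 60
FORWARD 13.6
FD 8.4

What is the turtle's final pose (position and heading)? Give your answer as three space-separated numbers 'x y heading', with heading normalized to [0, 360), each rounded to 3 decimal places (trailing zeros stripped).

Answer: 24.2 3.811 0

Derivation:
Executing turtle program step by step:
Start: pos=(0,0), heading=0, pen down
RT 90: heading 0 -> 270
RT 60: heading 270 -> 210
RT 120: heading 210 -> 90
RT 30: heading 90 -> 60
FD 2: (0,0) -> (1,1.732) [heading=60, draw]
PD: pen down
FD 2.4: (1,1.732) -> (2.2,3.811) [heading=60, draw]
RT 30: heading 60 -> 30
RT 90: heading 30 -> 300
LT 60: heading 300 -> 0
FD 13.6: (2.2,3.811) -> (15.8,3.811) [heading=0, draw]
FD 8.4: (15.8,3.811) -> (24.2,3.811) [heading=0, draw]
Final: pos=(24.2,3.811), heading=0, 4 segment(s) drawn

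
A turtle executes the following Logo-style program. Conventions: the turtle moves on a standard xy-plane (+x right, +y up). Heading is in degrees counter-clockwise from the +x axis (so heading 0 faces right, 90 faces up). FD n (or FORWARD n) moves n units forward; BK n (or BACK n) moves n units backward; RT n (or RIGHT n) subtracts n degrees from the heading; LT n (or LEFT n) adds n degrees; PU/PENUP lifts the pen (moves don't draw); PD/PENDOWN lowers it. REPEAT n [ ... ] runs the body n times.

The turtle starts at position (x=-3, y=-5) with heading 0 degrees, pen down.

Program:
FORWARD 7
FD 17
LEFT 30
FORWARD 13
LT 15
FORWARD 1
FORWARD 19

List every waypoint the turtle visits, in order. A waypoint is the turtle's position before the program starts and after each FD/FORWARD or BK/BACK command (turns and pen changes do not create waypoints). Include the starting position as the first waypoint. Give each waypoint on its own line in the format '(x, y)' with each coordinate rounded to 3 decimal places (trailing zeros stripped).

Executing turtle program step by step:
Start: pos=(-3,-5), heading=0, pen down
FD 7: (-3,-5) -> (4,-5) [heading=0, draw]
FD 17: (4,-5) -> (21,-5) [heading=0, draw]
LT 30: heading 0 -> 30
FD 13: (21,-5) -> (32.258,1.5) [heading=30, draw]
LT 15: heading 30 -> 45
FD 1: (32.258,1.5) -> (32.965,2.207) [heading=45, draw]
FD 19: (32.965,2.207) -> (46.4,15.642) [heading=45, draw]
Final: pos=(46.4,15.642), heading=45, 5 segment(s) drawn
Waypoints (6 total):
(-3, -5)
(4, -5)
(21, -5)
(32.258, 1.5)
(32.965, 2.207)
(46.4, 15.642)

Answer: (-3, -5)
(4, -5)
(21, -5)
(32.258, 1.5)
(32.965, 2.207)
(46.4, 15.642)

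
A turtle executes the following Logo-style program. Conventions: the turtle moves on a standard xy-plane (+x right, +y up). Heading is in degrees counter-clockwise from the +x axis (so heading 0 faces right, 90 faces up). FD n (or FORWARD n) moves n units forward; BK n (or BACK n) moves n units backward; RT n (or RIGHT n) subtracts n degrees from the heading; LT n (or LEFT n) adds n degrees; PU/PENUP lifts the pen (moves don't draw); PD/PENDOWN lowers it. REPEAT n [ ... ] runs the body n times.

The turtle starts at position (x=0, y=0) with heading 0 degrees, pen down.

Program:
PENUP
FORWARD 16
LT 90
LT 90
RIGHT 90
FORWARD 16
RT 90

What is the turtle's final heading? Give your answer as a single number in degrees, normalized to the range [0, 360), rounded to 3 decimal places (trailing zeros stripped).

Answer: 0

Derivation:
Executing turtle program step by step:
Start: pos=(0,0), heading=0, pen down
PU: pen up
FD 16: (0,0) -> (16,0) [heading=0, move]
LT 90: heading 0 -> 90
LT 90: heading 90 -> 180
RT 90: heading 180 -> 90
FD 16: (16,0) -> (16,16) [heading=90, move]
RT 90: heading 90 -> 0
Final: pos=(16,16), heading=0, 0 segment(s) drawn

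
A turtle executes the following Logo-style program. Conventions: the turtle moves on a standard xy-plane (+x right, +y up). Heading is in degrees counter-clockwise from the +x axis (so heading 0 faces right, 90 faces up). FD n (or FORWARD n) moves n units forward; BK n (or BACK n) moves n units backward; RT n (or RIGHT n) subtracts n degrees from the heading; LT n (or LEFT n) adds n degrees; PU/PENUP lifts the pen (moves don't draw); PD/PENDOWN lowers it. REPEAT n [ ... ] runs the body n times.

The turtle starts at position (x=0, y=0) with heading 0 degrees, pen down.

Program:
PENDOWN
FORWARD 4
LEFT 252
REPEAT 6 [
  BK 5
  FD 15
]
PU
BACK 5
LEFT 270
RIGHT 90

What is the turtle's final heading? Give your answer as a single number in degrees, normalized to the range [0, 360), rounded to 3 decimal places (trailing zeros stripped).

Executing turtle program step by step:
Start: pos=(0,0), heading=0, pen down
PD: pen down
FD 4: (0,0) -> (4,0) [heading=0, draw]
LT 252: heading 0 -> 252
REPEAT 6 [
  -- iteration 1/6 --
  BK 5: (4,0) -> (5.545,4.755) [heading=252, draw]
  FD 15: (5.545,4.755) -> (0.91,-9.511) [heading=252, draw]
  -- iteration 2/6 --
  BK 5: (0.91,-9.511) -> (2.455,-4.755) [heading=252, draw]
  FD 15: (2.455,-4.755) -> (-2.18,-19.021) [heading=252, draw]
  -- iteration 3/6 --
  BK 5: (-2.18,-19.021) -> (-0.635,-14.266) [heading=252, draw]
  FD 15: (-0.635,-14.266) -> (-5.271,-28.532) [heading=252, draw]
  -- iteration 4/6 --
  BK 5: (-5.271,-28.532) -> (-3.725,-23.776) [heading=252, draw]
  FD 15: (-3.725,-23.776) -> (-8.361,-38.042) [heading=252, draw]
  -- iteration 5/6 --
  BK 5: (-8.361,-38.042) -> (-6.816,-33.287) [heading=252, draw]
  FD 15: (-6.816,-33.287) -> (-11.451,-47.553) [heading=252, draw]
  -- iteration 6/6 --
  BK 5: (-11.451,-47.553) -> (-9.906,-42.798) [heading=252, draw]
  FD 15: (-9.906,-42.798) -> (-14.541,-57.063) [heading=252, draw]
]
PU: pen up
BK 5: (-14.541,-57.063) -> (-12.996,-52.308) [heading=252, move]
LT 270: heading 252 -> 162
RT 90: heading 162 -> 72
Final: pos=(-12.996,-52.308), heading=72, 13 segment(s) drawn

Answer: 72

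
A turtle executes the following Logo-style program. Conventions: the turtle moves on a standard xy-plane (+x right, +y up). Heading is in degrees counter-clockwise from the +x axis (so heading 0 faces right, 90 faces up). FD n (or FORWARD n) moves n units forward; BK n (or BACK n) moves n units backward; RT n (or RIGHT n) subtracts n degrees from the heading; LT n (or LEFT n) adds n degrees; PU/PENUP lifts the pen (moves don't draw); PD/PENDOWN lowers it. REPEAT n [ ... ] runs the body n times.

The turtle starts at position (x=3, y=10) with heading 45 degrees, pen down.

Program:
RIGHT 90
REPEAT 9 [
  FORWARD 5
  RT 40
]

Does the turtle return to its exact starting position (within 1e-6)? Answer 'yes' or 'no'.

Executing turtle program step by step:
Start: pos=(3,10), heading=45, pen down
RT 90: heading 45 -> 315
REPEAT 9 [
  -- iteration 1/9 --
  FD 5: (3,10) -> (6.536,6.464) [heading=315, draw]
  RT 40: heading 315 -> 275
  -- iteration 2/9 --
  FD 5: (6.536,6.464) -> (6.971,1.483) [heading=275, draw]
  RT 40: heading 275 -> 235
  -- iteration 3/9 --
  FD 5: (6.971,1.483) -> (4.103,-2.612) [heading=235, draw]
  RT 40: heading 235 -> 195
  -- iteration 4/9 --
  FD 5: (4.103,-2.612) -> (-0.726,-3.906) [heading=195, draw]
  RT 40: heading 195 -> 155
  -- iteration 5/9 --
  FD 5: (-0.726,-3.906) -> (-5.258,-1.793) [heading=155, draw]
  RT 40: heading 155 -> 115
  -- iteration 6/9 --
  FD 5: (-5.258,-1.793) -> (-7.371,2.738) [heading=115, draw]
  RT 40: heading 115 -> 75
  -- iteration 7/9 --
  FD 5: (-7.371,2.738) -> (-6.077,7.568) [heading=75, draw]
  RT 40: heading 75 -> 35
  -- iteration 8/9 --
  FD 5: (-6.077,7.568) -> (-1.981,10.436) [heading=35, draw]
  RT 40: heading 35 -> 355
  -- iteration 9/9 --
  FD 5: (-1.981,10.436) -> (3,10) [heading=355, draw]
  RT 40: heading 355 -> 315
]
Final: pos=(3,10), heading=315, 9 segment(s) drawn

Start position: (3, 10)
Final position: (3, 10)
Distance = 0; < 1e-6 -> CLOSED

Answer: yes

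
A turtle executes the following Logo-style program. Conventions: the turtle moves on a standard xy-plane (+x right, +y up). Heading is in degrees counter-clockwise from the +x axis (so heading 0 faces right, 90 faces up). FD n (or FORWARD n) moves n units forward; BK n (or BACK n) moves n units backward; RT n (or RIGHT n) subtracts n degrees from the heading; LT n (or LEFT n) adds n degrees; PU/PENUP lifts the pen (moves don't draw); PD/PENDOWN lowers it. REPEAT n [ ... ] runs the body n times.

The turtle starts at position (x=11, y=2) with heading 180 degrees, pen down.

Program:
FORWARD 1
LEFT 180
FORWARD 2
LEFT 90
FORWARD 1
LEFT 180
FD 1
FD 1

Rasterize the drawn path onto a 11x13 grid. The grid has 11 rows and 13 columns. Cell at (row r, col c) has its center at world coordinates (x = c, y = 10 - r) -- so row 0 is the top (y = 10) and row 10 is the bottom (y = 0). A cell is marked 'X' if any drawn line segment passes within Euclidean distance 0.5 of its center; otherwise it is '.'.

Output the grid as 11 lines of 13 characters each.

Answer: .............
.............
.............
.............
.............
.............
.............
............X
..........XXX
............X
.............

Derivation:
Segment 0: (11,2) -> (10,2)
Segment 1: (10,2) -> (12,2)
Segment 2: (12,2) -> (12,3)
Segment 3: (12,3) -> (12,2)
Segment 4: (12,2) -> (12,1)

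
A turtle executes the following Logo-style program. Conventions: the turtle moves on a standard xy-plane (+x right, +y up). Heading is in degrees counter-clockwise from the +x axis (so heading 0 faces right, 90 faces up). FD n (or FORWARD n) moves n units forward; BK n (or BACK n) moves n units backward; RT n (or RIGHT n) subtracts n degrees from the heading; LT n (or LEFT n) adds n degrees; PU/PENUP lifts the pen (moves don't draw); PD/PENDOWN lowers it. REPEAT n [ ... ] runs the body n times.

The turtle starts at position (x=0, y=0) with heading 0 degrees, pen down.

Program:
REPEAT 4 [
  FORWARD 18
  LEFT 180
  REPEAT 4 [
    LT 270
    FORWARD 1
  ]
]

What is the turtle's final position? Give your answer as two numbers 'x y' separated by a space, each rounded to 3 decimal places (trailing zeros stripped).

Executing turtle program step by step:
Start: pos=(0,0), heading=0, pen down
REPEAT 4 [
  -- iteration 1/4 --
  FD 18: (0,0) -> (18,0) [heading=0, draw]
  LT 180: heading 0 -> 180
  REPEAT 4 [
    -- iteration 1/4 --
    LT 270: heading 180 -> 90
    FD 1: (18,0) -> (18,1) [heading=90, draw]
    -- iteration 2/4 --
    LT 270: heading 90 -> 0
    FD 1: (18,1) -> (19,1) [heading=0, draw]
    -- iteration 3/4 --
    LT 270: heading 0 -> 270
    FD 1: (19,1) -> (19,0) [heading=270, draw]
    -- iteration 4/4 --
    LT 270: heading 270 -> 180
    FD 1: (19,0) -> (18,0) [heading=180, draw]
  ]
  -- iteration 2/4 --
  FD 18: (18,0) -> (0,0) [heading=180, draw]
  LT 180: heading 180 -> 0
  REPEAT 4 [
    -- iteration 1/4 --
    LT 270: heading 0 -> 270
    FD 1: (0,0) -> (0,-1) [heading=270, draw]
    -- iteration 2/4 --
    LT 270: heading 270 -> 180
    FD 1: (0,-1) -> (-1,-1) [heading=180, draw]
    -- iteration 3/4 --
    LT 270: heading 180 -> 90
    FD 1: (-1,-1) -> (-1,0) [heading=90, draw]
    -- iteration 4/4 --
    LT 270: heading 90 -> 0
    FD 1: (-1,0) -> (0,0) [heading=0, draw]
  ]
  -- iteration 3/4 --
  FD 18: (0,0) -> (18,0) [heading=0, draw]
  LT 180: heading 0 -> 180
  REPEAT 4 [
    -- iteration 1/4 --
    LT 270: heading 180 -> 90
    FD 1: (18,0) -> (18,1) [heading=90, draw]
    -- iteration 2/4 --
    LT 270: heading 90 -> 0
    FD 1: (18,1) -> (19,1) [heading=0, draw]
    -- iteration 3/4 --
    LT 270: heading 0 -> 270
    FD 1: (19,1) -> (19,0) [heading=270, draw]
    -- iteration 4/4 --
    LT 270: heading 270 -> 180
    FD 1: (19,0) -> (18,0) [heading=180, draw]
  ]
  -- iteration 4/4 --
  FD 18: (18,0) -> (0,0) [heading=180, draw]
  LT 180: heading 180 -> 0
  REPEAT 4 [
    -- iteration 1/4 --
    LT 270: heading 0 -> 270
    FD 1: (0,0) -> (0,-1) [heading=270, draw]
    -- iteration 2/4 --
    LT 270: heading 270 -> 180
    FD 1: (0,-1) -> (-1,-1) [heading=180, draw]
    -- iteration 3/4 --
    LT 270: heading 180 -> 90
    FD 1: (-1,-1) -> (-1,0) [heading=90, draw]
    -- iteration 4/4 --
    LT 270: heading 90 -> 0
    FD 1: (-1,0) -> (0,0) [heading=0, draw]
  ]
]
Final: pos=(0,0), heading=0, 20 segment(s) drawn

Answer: 0 0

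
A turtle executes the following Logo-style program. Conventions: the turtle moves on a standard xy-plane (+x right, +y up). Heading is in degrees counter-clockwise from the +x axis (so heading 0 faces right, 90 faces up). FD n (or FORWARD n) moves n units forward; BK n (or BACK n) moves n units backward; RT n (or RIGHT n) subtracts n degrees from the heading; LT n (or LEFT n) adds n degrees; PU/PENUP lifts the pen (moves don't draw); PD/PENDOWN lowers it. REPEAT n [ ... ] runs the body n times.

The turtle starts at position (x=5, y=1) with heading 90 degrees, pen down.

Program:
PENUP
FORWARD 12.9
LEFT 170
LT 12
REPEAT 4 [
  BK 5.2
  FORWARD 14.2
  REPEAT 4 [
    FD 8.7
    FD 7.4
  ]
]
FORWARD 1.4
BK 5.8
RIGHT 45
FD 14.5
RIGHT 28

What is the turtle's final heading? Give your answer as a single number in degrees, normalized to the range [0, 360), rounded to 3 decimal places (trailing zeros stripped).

Answer: 199

Derivation:
Executing turtle program step by step:
Start: pos=(5,1), heading=90, pen down
PU: pen up
FD 12.9: (5,1) -> (5,13.9) [heading=90, move]
LT 170: heading 90 -> 260
LT 12: heading 260 -> 272
REPEAT 4 [
  -- iteration 1/4 --
  BK 5.2: (5,13.9) -> (4.819,19.097) [heading=272, move]
  FD 14.2: (4.819,19.097) -> (5.314,4.905) [heading=272, move]
  REPEAT 4 [
    -- iteration 1/4 --
    FD 8.7: (5.314,4.905) -> (5.618,-3.789) [heading=272, move]
    FD 7.4: (5.618,-3.789) -> (5.876,-11.185) [heading=272, move]
    -- iteration 2/4 --
    FD 8.7: (5.876,-11.185) -> (6.18,-19.879) [heading=272, move]
    FD 7.4: (6.18,-19.879) -> (6.438,-27.275) [heading=272, move]
    -- iteration 3/4 --
    FD 8.7: (6.438,-27.275) -> (6.741,-35.97) [heading=272, move]
    FD 7.4: (6.741,-35.97) -> (7,-43.365) [heading=272, move]
    -- iteration 4/4 --
    FD 8.7: (7,-43.365) -> (7.303,-52.06) [heading=272, move]
    FD 7.4: (7.303,-52.06) -> (7.562,-59.455) [heading=272, move]
  ]
  -- iteration 2/4 --
  BK 5.2: (7.562,-59.455) -> (7.38,-54.258) [heading=272, move]
  FD 14.2: (7.38,-54.258) -> (7.876,-68.45) [heading=272, move]
  REPEAT 4 [
    -- iteration 1/4 --
    FD 8.7: (7.876,-68.45) -> (8.179,-77.145) [heading=272, move]
    FD 7.4: (8.179,-77.145) -> (8.438,-84.54) [heading=272, move]
    -- iteration 2/4 --
    FD 8.7: (8.438,-84.54) -> (8.741,-93.235) [heading=272, move]
    FD 7.4: (8.741,-93.235) -> (8.999,-100.63) [heading=272, move]
    -- iteration 3/4 --
    FD 8.7: (8.999,-100.63) -> (9.303,-109.325) [heading=272, move]
    FD 7.4: (9.303,-109.325) -> (9.561,-116.72) [heading=272, move]
    -- iteration 4/4 --
    FD 8.7: (9.561,-116.72) -> (9.865,-125.415) [heading=272, move]
    FD 7.4: (9.865,-125.415) -> (10.123,-132.811) [heading=272, move]
  ]
  -- iteration 3/4 --
  BK 5.2: (10.123,-132.811) -> (9.942,-127.614) [heading=272, move]
  FD 14.2: (9.942,-127.614) -> (10.437,-141.805) [heading=272, move]
  REPEAT 4 [
    -- iteration 1/4 --
    FD 8.7: (10.437,-141.805) -> (10.741,-150.5) [heading=272, move]
    FD 7.4: (10.741,-150.5) -> (10.999,-157.895) [heading=272, move]
    -- iteration 2/4 --
    FD 8.7: (10.999,-157.895) -> (11.303,-166.59) [heading=272, move]
    FD 7.4: (11.303,-166.59) -> (11.561,-173.985) [heading=272, move]
    -- iteration 3/4 --
    FD 8.7: (11.561,-173.985) -> (11.865,-182.68) [heading=272, move]
    FD 7.4: (11.865,-182.68) -> (12.123,-190.076) [heading=272, move]
    -- iteration 4/4 --
    FD 8.7: (12.123,-190.076) -> (12.427,-198.77) [heading=272, move]
    FD 7.4: (12.427,-198.77) -> (12.685,-206.166) [heading=272, move]
  ]
  -- iteration 4/4 --
  BK 5.2: (12.685,-206.166) -> (12.503,-200.969) [heading=272, move]
  FD 14.2: (12.503,-200.969) -> (12.999,-215.16) [heading=272, move]
  REPEAT 4 [
    -- iteration 1/4 --
    FD 8.7: (12.999,-215.16) -> (13.303,-223.855) [heading=272, move]
    FD 7.4: (13.303,-223.855) -> (13.561,-231.251) [heading=272, move]
    -- iteration 2/4 --
    FD 8.7: (13.561,-231.251) -> (13.864,-239.945) [heading=272, move]
    FD 7.4: (13.864,-239.945) -> (14.123,-247.341) [heading=272, move]
    -- iteration 3/4 --
    FD 8.7: (14.123,-247.341) -> (14.426,-256.035) [heading=272, move]
    FD 7.4: (14.426,-256.035) -> (14.685,-263.431) [heading=272, move]
    -- iteration 4/4 --
    FD 8.7: (14.685,-263.431) -> (14.988,-272.126) [heading=272, move]
    FD 7.4: (14.988,-272.126) -> (15.246,-279.521) [heading=272, move]
  ]
]
FD 1.4: (15.246,-279.521) -> (15.295,-280.92) [heading=272, move]
BK 5.8: (15.295,-280.92) -> (15.093,-275.124) [heading=272, move]
RT 45: heading 272 -> 227
FD 14.5: (15.093,-275.124) -> (5.204,-285.728) [heading=227, move]
RT 28: heading 227 -> 199
Final: pos=(5.204,-285.728), heading=199, 0 segment(s) drawn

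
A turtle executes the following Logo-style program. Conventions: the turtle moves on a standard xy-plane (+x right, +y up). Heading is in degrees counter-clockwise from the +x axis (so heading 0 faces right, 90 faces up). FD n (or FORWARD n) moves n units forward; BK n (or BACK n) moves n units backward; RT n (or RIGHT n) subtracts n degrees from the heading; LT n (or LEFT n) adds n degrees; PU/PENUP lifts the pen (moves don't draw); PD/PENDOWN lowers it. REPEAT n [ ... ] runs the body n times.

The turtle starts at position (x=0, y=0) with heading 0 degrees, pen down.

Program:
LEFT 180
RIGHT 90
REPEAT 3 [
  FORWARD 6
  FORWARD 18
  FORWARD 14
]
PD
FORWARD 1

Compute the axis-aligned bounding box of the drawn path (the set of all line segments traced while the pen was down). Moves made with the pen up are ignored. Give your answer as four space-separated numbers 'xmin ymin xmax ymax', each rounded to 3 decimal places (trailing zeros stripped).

Executing turtle program step by step:
Start: pos=(0,0), heading=0, pen down
LT 180: heading 0 -> 180
RT 90: heading 180 -> 90
REPEAT 3 [
  -- iteration 1/3 --
  FD 6: (0,0) -> (0,6) [heading=90, draw]
  FD 18: (0,6) -> (0,24) [heading=90, draw]
  FD 14: (0,24) -> (0,38) [heading=90, draw]
  -- iteration 2/3 --
  FD 6: (0,38) -> (0,44) [heading=90, draw]
  FD 18: (0,44) -> (0,62) [heading=90, draw]
  FD 14: (0,62) -> (0,76) [heading=90, draw]
  -- iteration 3/3 --
  FD 6: (0,76) -> (0,82) [heading=90, draw]
  FD 18: (0,82) -> (0,100) [heading=90, draw]
  FD 14: (0,100) -> (0,114) [heading=90, draw]
]
PD: pen down
FD 1: (0,114) -> (0,115) [heading=90, draw]
Final: pos=(0,115), heading=90, 10 segment(s) drawn

Segment endpoints: x in {0, 0, 0, 0, 0, 0, 0, 0, 0, 0, 0}, y in {0, 6, 24, 38, 44, 62, 76, 82, 100, 114, 115}
xmin=0, ymin=0, xmax=0, ymax=115

Answer: 0 0 0 115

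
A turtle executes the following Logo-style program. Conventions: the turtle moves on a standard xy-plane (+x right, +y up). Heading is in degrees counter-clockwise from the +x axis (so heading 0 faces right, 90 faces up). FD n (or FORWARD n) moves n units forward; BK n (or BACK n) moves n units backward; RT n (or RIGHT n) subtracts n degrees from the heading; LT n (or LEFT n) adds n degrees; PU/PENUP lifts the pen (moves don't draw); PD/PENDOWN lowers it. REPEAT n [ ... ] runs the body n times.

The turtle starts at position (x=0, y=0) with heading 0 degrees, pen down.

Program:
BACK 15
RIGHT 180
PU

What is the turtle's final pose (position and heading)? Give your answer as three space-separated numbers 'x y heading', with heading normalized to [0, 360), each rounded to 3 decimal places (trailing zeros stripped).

Executing turtle program step by step:
Start: pos=(0,0), heading=0, pen down
BK 15: (0,0) -> (-15,0) [heading=0, draw]
RT 180: heading 0 -> 180
PU: pen up
Final: pos=(-15,0), heading=180, 1 segment(s) drawn

Answer: -15 0 180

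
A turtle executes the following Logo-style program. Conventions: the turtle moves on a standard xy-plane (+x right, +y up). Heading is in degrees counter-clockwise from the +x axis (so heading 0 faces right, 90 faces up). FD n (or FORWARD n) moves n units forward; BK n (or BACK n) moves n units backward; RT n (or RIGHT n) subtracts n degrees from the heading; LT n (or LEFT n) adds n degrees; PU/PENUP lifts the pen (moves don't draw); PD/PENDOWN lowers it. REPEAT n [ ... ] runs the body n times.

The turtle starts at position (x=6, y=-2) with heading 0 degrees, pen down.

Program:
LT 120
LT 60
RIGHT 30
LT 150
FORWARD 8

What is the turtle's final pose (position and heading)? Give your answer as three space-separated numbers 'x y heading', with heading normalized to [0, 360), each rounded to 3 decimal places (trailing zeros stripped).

Answer: 10 -8.928 300

Derivation:
Executing turtle program step by step:
Start: pos=(6,-2), heading=0, pen down
LT 120: heading 0 -> 120
LT 60: heading 120 -> 180
RT 30: heading 180 -> 150
LT 150: heading 150 -> 300
FD 8: (6,-2) -> (10,-8.928) [heading=300, draw]
Final: pos=(10,-8.928), heading=300, 1 segment(s) drawn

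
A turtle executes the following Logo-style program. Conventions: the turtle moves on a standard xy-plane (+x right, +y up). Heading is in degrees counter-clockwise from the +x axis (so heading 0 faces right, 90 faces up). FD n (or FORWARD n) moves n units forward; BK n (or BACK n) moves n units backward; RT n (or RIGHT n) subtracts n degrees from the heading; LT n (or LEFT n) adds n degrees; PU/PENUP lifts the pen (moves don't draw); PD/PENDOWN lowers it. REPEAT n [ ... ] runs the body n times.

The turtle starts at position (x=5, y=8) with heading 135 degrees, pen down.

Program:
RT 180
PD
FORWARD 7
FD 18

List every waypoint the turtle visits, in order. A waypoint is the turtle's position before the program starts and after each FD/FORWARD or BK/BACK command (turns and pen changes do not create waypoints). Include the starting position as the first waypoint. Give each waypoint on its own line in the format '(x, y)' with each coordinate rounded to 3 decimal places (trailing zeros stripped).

Answer: (5, 8)
(9.95, 3.05)
(22.678, -9.678)

Derivation:
Executing turtle program step by step:
Start: pos=(5,8), heading=135, pen down
RT 180: heading 135 -> 315
PD: pen down
FD 7: (5,8) -> (9.95,3.05) [heading=315, draw]
FD 18: (9.95,3.05) -> (22.678,-9.678) [heading=315, draw]
Final: pos=(22.678,-9.678), heading=315, 2 segment(s) drawn
Waypoints (3 total):
(5, 8)
(9.95, 3.05)
(22.678, -9.678)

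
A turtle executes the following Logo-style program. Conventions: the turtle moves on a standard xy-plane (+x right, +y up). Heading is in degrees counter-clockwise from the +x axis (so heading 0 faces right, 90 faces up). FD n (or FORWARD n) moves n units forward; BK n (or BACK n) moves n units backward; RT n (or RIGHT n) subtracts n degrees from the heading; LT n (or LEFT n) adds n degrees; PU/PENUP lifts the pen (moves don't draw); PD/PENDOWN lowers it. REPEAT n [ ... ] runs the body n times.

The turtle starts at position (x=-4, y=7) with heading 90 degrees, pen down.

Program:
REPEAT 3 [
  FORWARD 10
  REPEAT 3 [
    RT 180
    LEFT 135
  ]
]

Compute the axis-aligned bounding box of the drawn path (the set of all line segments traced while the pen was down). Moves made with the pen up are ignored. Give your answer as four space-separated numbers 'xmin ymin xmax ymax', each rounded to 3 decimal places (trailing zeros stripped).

Answer: -6.929 7 3.071 17

Derivation:
Executing turtle program step by step:
Start: pos=(-4,7), heading=90, pen down
REPEAT 3 [
  -- iteration 1/3 --
  FD 10: (-4,7) -> (-4,17) [heading=90, draw]
  REPEAT 3 [
    -- iteration 1/3 --
    RT 180: heading 90 -> 270
    LT 135: heading 270 -> 45
    -- iteration 2/3 --
    RT 180: heading 45 -> 225
    LT 135: heading 225 -> 0
    -- iteration 3/3 --
    RT 180: heading 0 -> 180
    LT 135: heading 180 -> 315
  ]
  -- iteration 2/3 --
  FD 10: (-4,17) -> (3.071,9.929) [heading=315, draw]
  REPEAT 3 [
    -- iteration 1/3 --
    RT 180: heading 315 -> 135
    LT 135: heading 135 -> 270
    -- iteration 2/3 --
    RT 180: heading 270 -> 90
    LT 135: heading 90 -> 225
    -- iteration 3/3 --
    RT 180: heading 225 -> 45
    LT 135: heading 45 -> 180
  ]
  -- iteration 3/3 --
  FD 10: (3.071,9.929) -> (-6.929,9.929) [heading=180, draw]
  REPEAT 3 [
    -- iteration 1/3 --
    RT 180: heading 180 -> 0
    LT 135: heading 0 -> 135
    -- iteration 2/3 --
    RT 180: heading 135 -> 315
    LT 135: heading 315 -> 90
    -- iteration 3/3 --
    RT 180: heading 90 -> 270
    LT 135: heading 270 -> 45
  ]
]
Final: pos=(-6.929,9.929), heading=45, 3 segment(s) drawn

Segment endpoints: x in {-6.929, -4, -4, 3.071}, y in {7, 9.929, 9.929, 17}
xmin=-6.929, ymin=7, xmax=3.071, ymax=17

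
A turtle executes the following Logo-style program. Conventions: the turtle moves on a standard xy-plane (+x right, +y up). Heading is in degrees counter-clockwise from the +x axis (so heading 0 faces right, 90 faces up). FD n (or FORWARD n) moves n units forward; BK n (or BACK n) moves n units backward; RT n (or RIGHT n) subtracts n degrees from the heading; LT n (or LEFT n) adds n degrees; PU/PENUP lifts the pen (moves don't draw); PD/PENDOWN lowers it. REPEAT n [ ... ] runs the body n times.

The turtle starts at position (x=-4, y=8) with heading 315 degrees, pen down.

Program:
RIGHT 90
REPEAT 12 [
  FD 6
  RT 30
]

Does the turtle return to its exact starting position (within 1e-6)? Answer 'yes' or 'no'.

Answer: yes

Derivation:
Executing turtle program step by step:
Start: pos=(-4,8), heading=315, pen down
RT 90: heading 315 -> 225
REPEAT 12 [
  -- iteration 1/12 --
  FD 6: (-4,8) -> (-8.243,3.757) [heading=225, draw]
  RT 30: heading 225 -> 195
  -- iteration 2/12 --
  FD 6: (-8.243,3.757) -> (-14.038,2.204) [heading=195, draw]
  RT 30: heading 195 -> 165
  -- iteration 3/12 --
  FD 6: (-14.038,2.204) -> (-19.834,3.757) [heading=165, draw]
  RT 30: heading 165 -> 135
  -- iteration 4/12 --
  FD 6: (-19.834,3.757) -> (-24.076,8) [heading=135, draw]
  RT 30: heading 135 -> 105
  -- iteration 5/12 --
  FD 6: (-24.076,8) -> (-25.629,13.796) [heading=105, draw]
  RT 30: heading 105 -> 75
  -- iteration 6/12 --
  FD 6: (-25.629,13.796) -> (-24.076,19.591) [heading=75, draw]
  RT 30: heading 75 -> 45
  -- iteration 7/12 --
  FD 6: (-24.076,19.591) -> (-19.834,23.834) [heading=45, draw]
  RT 30: heading 45 -> 15
  -- iteration 8/12 --
  FD 6: (-19.834,23.834) -> (-14.038,25.387) [heading=15, draw]
  RT 30: heading 15 -> 345
  -- iteration 9/12 --
  FD 6: (-14.038,25.387) -> (-8.243,23.834) [heading=345, draw]
  RT 30: heading 345 -> 315
  -- iteration 10/12 --
  FD 6: (-8.243,23.834) -> (-4,19.591) [heading=315, draw]
  RT 30: heading 315 -> 285
  -- iteration 11/12 --
  FD 6: (-4,19.591) -> (-2.447,13.796) [heading=285, draw]
  RT 30: heading 285 -> 255
  -- iteration 12/12 --
  FD 6: (-2.447,13.796) -> (-4,8) [heading=255, draw]
  RT 30: heading 255 -> 225
]
Final: pos=(-4,8), heading=225, 12 segment(s) drawn

Start position: (-4, 8)
Final position: (-4, 8)
Distance = 0; < 1e-6 -> CLOSED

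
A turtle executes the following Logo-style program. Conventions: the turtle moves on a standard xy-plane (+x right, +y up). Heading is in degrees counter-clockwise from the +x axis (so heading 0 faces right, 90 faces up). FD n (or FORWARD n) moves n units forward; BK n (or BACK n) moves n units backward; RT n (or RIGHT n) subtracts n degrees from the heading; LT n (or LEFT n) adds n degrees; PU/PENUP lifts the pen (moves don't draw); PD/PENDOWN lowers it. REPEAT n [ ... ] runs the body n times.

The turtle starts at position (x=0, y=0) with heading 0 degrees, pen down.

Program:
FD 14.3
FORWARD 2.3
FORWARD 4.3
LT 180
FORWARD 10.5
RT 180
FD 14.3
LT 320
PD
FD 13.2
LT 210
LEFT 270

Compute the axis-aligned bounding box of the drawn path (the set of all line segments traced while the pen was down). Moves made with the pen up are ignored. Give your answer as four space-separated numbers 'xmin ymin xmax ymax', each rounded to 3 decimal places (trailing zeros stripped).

Answer: 0 -8.485 34.812 0

Derivation:
Executing turtle program step by step:
Start: pos=(0,0), heading=0, pen down
FD 14.3: (0,0) -> (14.3,0) [heading=0, draw]
FD 2.3: (14.3,0) -> (16.6,0) [heading=0, draw]
FD 4.3: (16.6,0) -> (20.9,0) [heading=0, draw]
LT 180: heading 0 -> 180
FD 10.5: (20.9,0) -> (10.4,0) [heading=180, draw]
RT 180: heading 180 -> 0
FD 14.3: (10.4,0) -> (24.7,0) [heading=0, draw]
LT 320: heading 0 -> 320
PD: pen down
FD 13.2: (24.7,0) -> (34.812,-8.485) [heading=320, draw]
LT 210: heading 320 -> 170
LT 270: heading 170 -> 80
Final: pos=(34.812,-8.485), heading=80, 6 segment(s) drawn

Segment endpoints: x in {0, 10.4, 14.3, 16.6, 20.9, 24.7, 34.812}, y in {-8.485, 0, 0}
xmin=0, ymin=-8.485, xmax=34.812, ymax=0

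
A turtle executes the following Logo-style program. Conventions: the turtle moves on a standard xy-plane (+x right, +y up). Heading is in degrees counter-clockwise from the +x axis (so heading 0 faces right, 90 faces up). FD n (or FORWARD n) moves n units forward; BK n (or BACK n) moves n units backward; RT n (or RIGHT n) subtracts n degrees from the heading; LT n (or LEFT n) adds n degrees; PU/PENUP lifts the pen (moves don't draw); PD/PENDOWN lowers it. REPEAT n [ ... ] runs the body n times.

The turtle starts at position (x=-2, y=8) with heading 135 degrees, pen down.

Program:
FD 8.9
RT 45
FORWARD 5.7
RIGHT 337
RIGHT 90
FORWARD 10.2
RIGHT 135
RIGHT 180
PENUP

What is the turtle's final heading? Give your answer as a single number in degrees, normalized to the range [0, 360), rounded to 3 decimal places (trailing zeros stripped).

Answer: 68

Derivation:
Executing turtle program step by step:
Start: pos=(-2,8), heading=135, pen down
FD 8.9: (-2,8) -> (-8.293,14.293) [heading=135, draw]
RT 45: heading 135 -> 90
FD 5.7: (-8.293,14.293) -> (-8.293,19.993) [heading=90, draw]
RT 337: heading 90 -> 113
RT 90: heading 113 -> 23
FD 10.2: (-8.293,19.993) -> (1.096,23.979) [heading=23, draw]
RT 135: heading 23 -> 248
RT 180: heading 248 -> 68
PU: pen up
Final: pos=(1.096,23.979), heading=68, 3 segment(s) drawn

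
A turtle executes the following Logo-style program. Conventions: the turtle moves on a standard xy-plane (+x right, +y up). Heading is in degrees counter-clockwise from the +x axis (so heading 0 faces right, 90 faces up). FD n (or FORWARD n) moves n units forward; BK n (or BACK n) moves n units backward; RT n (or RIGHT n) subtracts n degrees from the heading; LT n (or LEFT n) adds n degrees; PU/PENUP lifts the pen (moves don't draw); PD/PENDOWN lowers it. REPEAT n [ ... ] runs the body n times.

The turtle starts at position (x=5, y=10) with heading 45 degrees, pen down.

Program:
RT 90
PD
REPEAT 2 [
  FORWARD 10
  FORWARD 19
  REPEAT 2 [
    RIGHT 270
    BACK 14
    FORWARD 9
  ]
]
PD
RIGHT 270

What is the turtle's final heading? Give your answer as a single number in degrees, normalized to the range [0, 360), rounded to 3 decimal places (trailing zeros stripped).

Answer: 45

Derivation:
Executing turtle program step by step:
Start: pos=(5,10), heading=45, pen down
RT 90: heading 45 -> 315
PD: pen down
REPEAT 2 [
  -- iteration 1/2 --
  FD 10: (5,10) -> (12.071,2.929) [heading=315, draw]
  FD 19: (12.071,2.929) -> (25.506,-10.506) [heading=315, draw]
  REPEAT 2 [
    -- iteration 1/2 --
    RT 270: heading 315 -> 45
    BK 14: (25.506,-10.506) -> (15.607,-20.406) [heading=45, draw]
    FD 9: (15.607,-20.406) -> (21.971,-14.042) [heading=45, draw]
    -- iteration 2/2 --
    RT 270: heading 45 -> 135
    BK 14: (21.971,-14.042) -> (31.87,-23.941) [heading=135, draw]
    FD 9: (31.87,-23.941) -> (25.506,-17.577) [heading=135, draw]
  ]
  -- iteration 2/2 --
  FD 10: (25.506,-17.577) -> (18.435,-10.506) [heading=135, draw]
  FD 19: (18.435,-10.506) -> (5,2.929) [heading=135, draw]
  REPEAT 2 [
    -- iteration 1/2 --
    RT 270: heading 135 -> 225
    BK 14: (5,2.929) -> (14.899,12.828) [heading=225, draw]
    FD 9: (14.899,12.828) -> (8.536,6.464) [heading=225, draw]
    -- iteration 2/2 --
    RT 270: heading 225 -> 315
    BK 14: (8.536,6.464) -> (-1.364,16.364) [heading=315, draw]
    FD 9: (-1.364,16.364) -> (5,10) [heading=315, draw]
  ]
]
PD: pen down
RT 270: heading 315 -> 45
Final: pos=(5,10), heading=45, 12 segment(s) drawn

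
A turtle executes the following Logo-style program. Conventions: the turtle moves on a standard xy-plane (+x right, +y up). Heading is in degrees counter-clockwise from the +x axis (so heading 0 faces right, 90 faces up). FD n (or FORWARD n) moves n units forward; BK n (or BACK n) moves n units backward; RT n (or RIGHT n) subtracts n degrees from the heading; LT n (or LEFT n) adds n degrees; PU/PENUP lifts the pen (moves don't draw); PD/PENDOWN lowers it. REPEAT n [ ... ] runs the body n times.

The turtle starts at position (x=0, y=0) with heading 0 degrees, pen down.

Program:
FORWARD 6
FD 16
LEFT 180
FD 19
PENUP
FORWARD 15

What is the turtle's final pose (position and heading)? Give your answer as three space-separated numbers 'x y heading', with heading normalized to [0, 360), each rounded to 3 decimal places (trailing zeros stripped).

Executing turtle program step by step:
Start: pos=(0,0), heading=0, pen down
FD 6: (0,0) -> (6,0) [heading=0, draw]
FD 16: (6,0) -> (22,0) [heading=0, draw]
LT 180: heading 0 -> 180
FD 19: (22,0) -> (3,0) [heading=180, draw]
PU: pen up
FD 15: (3,0) -> (-12,0) [heading=180, move]
Final: pos=(-12,0), heading=180, 3 segment(s) drawn

Answer: -12 0 180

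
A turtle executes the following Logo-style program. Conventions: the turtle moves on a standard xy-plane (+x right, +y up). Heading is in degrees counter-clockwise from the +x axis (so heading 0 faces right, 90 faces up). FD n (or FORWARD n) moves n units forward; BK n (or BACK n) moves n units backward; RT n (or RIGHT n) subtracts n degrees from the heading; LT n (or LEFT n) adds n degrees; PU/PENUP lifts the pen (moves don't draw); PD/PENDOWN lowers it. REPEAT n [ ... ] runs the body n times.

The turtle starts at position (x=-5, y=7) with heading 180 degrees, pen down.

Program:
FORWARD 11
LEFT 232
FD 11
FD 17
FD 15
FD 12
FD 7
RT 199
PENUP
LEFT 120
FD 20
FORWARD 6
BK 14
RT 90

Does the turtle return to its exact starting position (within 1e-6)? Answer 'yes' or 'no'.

Executing turtle program step by step:
Start: pos=(-5,7), heading=180, pen down
FD 11: (-5,7) -> (-16,7) [heading=180, draw]
LT 232: heading 180 -> 52
FD 11: (-16,7) -> (-9.228,15.668) [heading=52, draw]
FD 17: (-9.228,15.668) -> (1.239,29.064) [heading=52, draw]
FD 15: (1.239,29.064) -> (10.473,40.884) [heading=52, draw]
FD 12: (10.473,40.884) -> (17.861,50.341) [heading=52, draw]
FD 7: (17.861,50.341) -> (22.171,55.857) [heading=52, draw]
RT 199: heading 52 -> 213
PU: pen up
LT 120: heading 213 -> 333
FD 20: (22.171,55.857) -> (39.991,46.777) [heading=333, move]
FD 6: (39.991,46.777) -> (45.337,44.053) [heading=333, move]
BK 14: (45.337,44.053) -> (32.863,50.409) [heading=333, move]
RT 90: heading 333 -> 243
Final: pos=(32.863,50.409), heading=243, 6 segment(s) drawn

Start position: (-5, 7)
Final position: (32.863, 50.409)
Distance = 57.602; >= 1e-6 -> NOT closed

Answer: no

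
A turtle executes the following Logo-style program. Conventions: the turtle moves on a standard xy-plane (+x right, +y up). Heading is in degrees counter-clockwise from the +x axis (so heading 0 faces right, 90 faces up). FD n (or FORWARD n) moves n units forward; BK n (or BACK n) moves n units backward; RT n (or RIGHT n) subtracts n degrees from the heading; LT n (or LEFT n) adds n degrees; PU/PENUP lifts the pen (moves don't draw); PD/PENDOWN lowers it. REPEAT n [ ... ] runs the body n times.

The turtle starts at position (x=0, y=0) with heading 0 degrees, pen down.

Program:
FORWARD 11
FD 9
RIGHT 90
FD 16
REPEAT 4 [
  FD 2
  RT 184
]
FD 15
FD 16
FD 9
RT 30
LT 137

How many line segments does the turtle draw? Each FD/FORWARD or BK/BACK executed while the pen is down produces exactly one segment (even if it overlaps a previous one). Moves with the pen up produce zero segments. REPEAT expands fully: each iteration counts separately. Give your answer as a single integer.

Executing turtle program step by step:
Start: pos=(0,0), heading=0, pen down
FD 11: (0,0) -> (11,0) [heading=0, draw]
FD 9: (11,0) -> (20,0) [heading=0, draw]
RT 90: heading 0 -> 270
FD 16: (20,0) -> (20,-16) [heading=270, draw]
REPEAT 4 [
  -- iteration 1/4 --
  FD 2: (20,-16) -> (20,-18) [heading=270, draw]
  RT 184: heading 270 -> 86
  -- iteration 2/4 --
  FD 2: (20,-18) -> (20.14,-16.005) [heading=86, draw]
  RT 184: heading 86 -> 262
  -- iteration 3/4 --
  FD 2: (20.14,-16.005) -> (19.861,-17.985) [heading=262, draw]
  RT 184: heading 262 -> 78
  -- iteration 4/4 --
  FD 2: (19.861,-17.985) -> (20.277,-16.029) [heading=78, draw]
  RT 184: heading 78 -> 254
]
FD 15: (20.277,-16.029) -> (16.142,-30.448) [heading=254, draw]
FD 16: (16.142,-30.448) -> (11.732,-45.828) [heading=254, draw]
FD 9: (11.732,-45.828) -> (9.251,-54.48) [heading=254, draw]
RT 30: heading 254 -> 224
LT 137: heading 224 -> 1
Final: pos=(9.251,-54.48), heading=1, 10 segment(s) drawn
Segments drawn: 10

Answer: 10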